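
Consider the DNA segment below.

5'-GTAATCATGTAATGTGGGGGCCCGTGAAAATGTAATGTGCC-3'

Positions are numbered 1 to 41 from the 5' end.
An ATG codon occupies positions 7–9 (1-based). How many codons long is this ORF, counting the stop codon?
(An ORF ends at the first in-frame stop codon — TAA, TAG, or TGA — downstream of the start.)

Codons from position 7: ATG (7–9), TAA (10–12).
TAA is the first in-frame stop; that's 2 codons including the stop.

2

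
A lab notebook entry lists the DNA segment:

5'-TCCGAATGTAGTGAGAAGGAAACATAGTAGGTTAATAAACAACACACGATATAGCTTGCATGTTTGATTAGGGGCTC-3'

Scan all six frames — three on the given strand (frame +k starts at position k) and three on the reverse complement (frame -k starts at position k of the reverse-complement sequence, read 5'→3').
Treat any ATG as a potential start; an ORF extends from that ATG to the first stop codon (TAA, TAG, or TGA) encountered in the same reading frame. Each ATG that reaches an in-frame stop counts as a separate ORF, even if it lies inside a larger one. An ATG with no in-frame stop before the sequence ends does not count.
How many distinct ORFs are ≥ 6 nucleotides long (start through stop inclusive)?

3

Reverse complement (5'→3'): GAGCCCCTAATCAAACATGCAAGCTATATCGTGTGTTGTTTATTAACCTACTATGTTTCCTTCTCACTACATTCGGA
Frame +1: TCC GAA TGT AGT GAG AAG GAA ACA TAG TAG GTT AAT AAA CAA CAC ACG ATA TAG CTT GCA TGT TTG ATT AGG GGC — no ATG→stop ORF.
Frame +2: CCG AAT GTA GTG AGA AGG AAA CAT AGT AGG TTA ATA AAC AAC ACA CGA TAT AGC TTG CAT GTT TGA TTA GGG GCT — no ATG→stop ORF.
Frame +3: CGA ATG TAG TGA GAA GGA AAC ATA GTA GGT TAA TAA ACA ACA CAC GAT ATA GCT TGC ATG TTT GAT TAG GGG CTC — ATG at 6, stop TAG at 9 → 6 nt; ATG at 60, stop TAG at 69 → 12 nt.
Frame -1: GAG CCC CTA ATC AAA CAT GCA AGC TAT ATC GTG TGT TGT TTA TTA ACC TAC TAT GTT TCC TTC TCA CTA CAT TCG — no ATG→stop ORF.
Frame -2: AGC CCC TAA TCA AAC ATG CAA GCT ATA TCG TGT GTT GTT TAT TAA CCT ACT ATG TTT CCT TCT CAC TAC ATT CGG — ATG at 17, stop TAA at 44 → 30 nt.
Frame -3: GCC CCT AAT CAA ACA TGC AAG CTA TAT CGT GTG TTG TTT ATT AAC CTA CTA TGT TTC CTT CTC ACT ACA TTC GGA — no ATG→stop ORF.
ORFs ≥ 6 nucleotides: frame +3 6–11 (6 nucleotides), frame +3 60–71 (12 nucleotides), frame -2 17–46 (30 nucleotides). Count = 3.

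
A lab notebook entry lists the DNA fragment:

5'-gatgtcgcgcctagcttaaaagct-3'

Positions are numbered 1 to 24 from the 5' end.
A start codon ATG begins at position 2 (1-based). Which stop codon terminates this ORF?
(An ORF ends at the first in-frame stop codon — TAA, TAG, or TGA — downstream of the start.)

TAA

Codons from position 2: ATG (2–4), TCG (5–7), CGC (8–10), CTA (11–13), GCT (14–16), TAA (17–19).
The first in-frame stop codon is TAA.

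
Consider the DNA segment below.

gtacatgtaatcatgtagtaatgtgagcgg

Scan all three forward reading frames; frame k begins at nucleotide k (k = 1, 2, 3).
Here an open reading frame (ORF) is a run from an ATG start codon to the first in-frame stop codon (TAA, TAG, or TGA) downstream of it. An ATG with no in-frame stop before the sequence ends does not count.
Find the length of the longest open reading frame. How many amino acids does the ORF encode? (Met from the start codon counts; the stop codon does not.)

1

Frame 1: GTA CAT GTA ATC ATG TAG TAA TGT GAG CGG — ATG at 13, stop TAG at 16 → 6 nt.
Frame 2: TAC ATG TAA TCA TGT AGT AAT GTG AGC — ATG at 5, stop TAA at 8 → 6 nt.
Frame 3: ACA TGT AAT CAT GTA GTA ATG TGA GCG — ATG at 21, stop TGA at 24 → 6 nt.
Longest: frame 1, positions 13–18, 6 nt = 2 codons = 1 aa. → 1 amino acids.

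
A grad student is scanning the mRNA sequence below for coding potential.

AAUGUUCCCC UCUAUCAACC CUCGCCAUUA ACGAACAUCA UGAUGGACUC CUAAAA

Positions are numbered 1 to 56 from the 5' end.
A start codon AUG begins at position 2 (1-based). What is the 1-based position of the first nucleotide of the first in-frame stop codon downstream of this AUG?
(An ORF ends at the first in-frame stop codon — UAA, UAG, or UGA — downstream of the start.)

Codons from position 2: AUG (2–4), UUC (5–7), CCC (8–10), UCU (11–13), AUC (14–16), AAC (17–19), CCU (20–22), CGC (23–25), CAU (26–28), UAA (29–31).
UAA is a stop codon; it begins at position 29.

29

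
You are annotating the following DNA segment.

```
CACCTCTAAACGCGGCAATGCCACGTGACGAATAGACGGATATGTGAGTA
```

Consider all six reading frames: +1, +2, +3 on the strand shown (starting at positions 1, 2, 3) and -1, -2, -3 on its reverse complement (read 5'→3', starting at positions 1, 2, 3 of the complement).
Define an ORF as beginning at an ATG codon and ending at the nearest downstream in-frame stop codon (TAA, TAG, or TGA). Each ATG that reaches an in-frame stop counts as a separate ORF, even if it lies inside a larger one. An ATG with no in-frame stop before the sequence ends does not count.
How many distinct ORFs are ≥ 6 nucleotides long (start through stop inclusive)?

2

Reverse complement (5'→3'): TACTCACATATCCGTCTATTCGTCACGTGGCATTGCCGCGTTTAGAGGTG
Frame +1: CAC CTC TAA ACG CGG CAA TGC CAC GTG ACG AAT AGA CGG ATA TGT GAG — no ATG→stop ORF.
Frame +2: ACC TCT AAA CGC GGC AAT GCC ACG TGA CGA ATA GAC GGA TAT GTG AGT — no ATG→stop ORF.
Frame +3: CCT CTA AAC GCG GCA ATG CCA CGT GAC GAA TAG ACG GAT ATG TGA GTA — ATG at 18, stop TAG at 33 → 18 nt; ATG at 42, stop TGA at 45 → 6 nt.
Frame -1: TAC TCA CAT ATC CGT CTA TTC GTC ACG TGG CAT TGC CGC GTT TAG AGG — no ATG→stop ORF.
Frame -2: ACT CAC ATA TCC GTC TAT TCG TCA CGT GGC ATT GCC GCG TTT AGA GGT — no ATG→stop ORF.
Frame -3: CTC ACA TAT CCG TCT ATT CGT CAC GTG GCA TTG CCG CGT TTA GAG GTG — no ATG→stop ORF.
ORFs ≥ 6 nucleotides: frame +3 18–35 (18 nucleotides), frame +3 42–47 (6 nucleotides). Count = 2.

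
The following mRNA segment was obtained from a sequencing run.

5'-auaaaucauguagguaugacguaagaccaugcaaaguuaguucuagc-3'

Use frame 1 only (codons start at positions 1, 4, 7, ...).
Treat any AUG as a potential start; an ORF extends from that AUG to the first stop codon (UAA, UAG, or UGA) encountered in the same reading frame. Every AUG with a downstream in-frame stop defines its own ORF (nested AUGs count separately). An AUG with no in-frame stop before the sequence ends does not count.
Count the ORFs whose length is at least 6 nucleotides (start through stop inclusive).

1

Frame 1: AUA AAU CAU GUA GGU AUG ACG UAA GAC CAU GCA AAG UUA GUU CUA — AUG at 16, stop UAA at 22 → 9 nt.
ORFs ≥ 6 nucleotides: frame 1 16–24 (9 nucleotides). Count = 1.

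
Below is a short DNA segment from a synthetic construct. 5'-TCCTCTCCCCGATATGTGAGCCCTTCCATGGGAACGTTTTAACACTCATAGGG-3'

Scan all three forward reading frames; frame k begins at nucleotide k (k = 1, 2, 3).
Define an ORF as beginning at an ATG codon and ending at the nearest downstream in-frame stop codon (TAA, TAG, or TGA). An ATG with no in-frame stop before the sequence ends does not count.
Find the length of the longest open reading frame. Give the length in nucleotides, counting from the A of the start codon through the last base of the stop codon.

15

Frame 1: TCC TCT CCC CGA TAT GTG AGC CCT TCC ATG GGA ACG TTT TAA CAC TCA TAG — ATG at 28, stop TAA at 40 → 15 nt.
Frame 2: CCT CTC CCC GAT ATG TGA GCC CTT CCA TGG GAA CGT TTT AAC ACT CAT AGG — ATG at 14, stop TGA at 17 → 6 nt.
Frame 3: CTC TCC CCG ATA TGT GAG CCC TTC CAT GGG AAC GTT TTA ACA CTC ATA GGG — no ATG→stop ORF.
Longest: frame 1, positions 28–42, 15 nt = 5 codons = 4 aa. → 15 nucleotides.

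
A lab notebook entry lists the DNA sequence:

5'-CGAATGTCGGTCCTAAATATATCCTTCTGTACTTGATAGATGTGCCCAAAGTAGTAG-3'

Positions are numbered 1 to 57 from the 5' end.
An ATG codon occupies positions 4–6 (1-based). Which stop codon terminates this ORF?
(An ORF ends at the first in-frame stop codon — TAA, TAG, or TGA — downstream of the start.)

Codons from position 4: ATG (4–6), TCG (7–9), GTC (10–12), CTA (13–15), AAT (16–18), ATA (19–21), TCC (22–24), TTC (25–27), TGT (28–30), ACT (31–33), TGA (34–36).
The first in-frame stop codon is TGA.

TGA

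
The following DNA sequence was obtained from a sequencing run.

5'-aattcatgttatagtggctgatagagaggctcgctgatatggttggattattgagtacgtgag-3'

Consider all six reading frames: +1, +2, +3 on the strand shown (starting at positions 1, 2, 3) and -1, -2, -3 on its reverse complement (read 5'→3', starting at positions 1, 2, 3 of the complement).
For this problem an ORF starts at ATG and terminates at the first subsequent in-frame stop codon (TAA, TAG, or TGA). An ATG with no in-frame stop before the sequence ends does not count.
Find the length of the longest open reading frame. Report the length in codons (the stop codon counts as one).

Reverse complement (5'→3'): CTCACGTACTCAATAATCCAACCATATCAGCGAGCCTCTCTATCAGCCACTATAACATGAATT
Frame +1: AAT TCA TGT TAT AGT GGC TGA TAG AGA GGC TCG CTG ATA TGG TTG GAT TAT TGA GTA CGT GAG — no ATG→stop ORF.
Frame +2: ATT CAT GTT ATA GTG GCT GAT AGA GAG GCT CGC TGA TAT GGT TGG ATT ATT GAG TAC GTG — no ATG→stop ORF.
Frame +3: TTC ATG TTA TAG TGG CTG ATA GAG AGG CTC GCT GAT ATG GTT GGA TTA TTG AGT ACG TGA — ATG at 6, stop TAG at 12 → 9 nt; ATG at 39, stop TGA at 60 → 24 nt.
Frame -1: CTC ACG TAC TCA ATA ATC CAA CCA TAT CAG CGA GCC TCT CTA TCA GCC ACT ATA ACA TGA ATT — no ATG→stop ORF.
Frame -2: TCA CGT ACT CAA TAA TCC AAC CAT ATC AGC GAG CCT CTC TAT CAG CCA CTA TAA CAT GAA — no ATG→stop ORF.
Frame -3: CAC GTA CTC AAT AAT CCA ACC ATA TCA GCG AGC CTC TCT ATC AGC CAC TAT AAC ATG AAT — no ATG→stop ORF.
Longest: frame +3, positions 39–62, 24 nt = 8 codons = 7 aa. → 8 codons.

8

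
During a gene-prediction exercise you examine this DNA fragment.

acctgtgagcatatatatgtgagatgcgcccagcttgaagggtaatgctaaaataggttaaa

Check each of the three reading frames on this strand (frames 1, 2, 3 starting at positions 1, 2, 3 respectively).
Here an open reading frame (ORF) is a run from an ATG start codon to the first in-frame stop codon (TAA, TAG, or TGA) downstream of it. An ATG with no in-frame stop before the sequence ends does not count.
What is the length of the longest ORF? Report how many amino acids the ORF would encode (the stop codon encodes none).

4

Frame 1: ACC TGT GAG CAT ATA TAT GTG AGA TGC GCC CAG CTT GAA GGG TAA TGC TAA AAT AGG TTA — no ATG→stop ORF.
Frame 2: CCT GTG AGC ATA TAT ATG TGA GAT GCG CCC AGC TTG AAG GGT AAT GCT AAA ATA GGT TAA — ATG at 17, stop TGA at 20 → 6 nt.
Frame 3: CTG TGA GCA TAT ATA TGT GAG ATG CGC CCA GCT TGA AGG GTA ATG CTA AAA TAG GTT AAA — ATG at 24, stop TGA at 36 → 15 nt; ATG at 45, stop TAG at 54 → 12 nt.
Longest: frame 3, positions 24–38, 15 nt = 5 codons = 4 aa. → 4 amino acids.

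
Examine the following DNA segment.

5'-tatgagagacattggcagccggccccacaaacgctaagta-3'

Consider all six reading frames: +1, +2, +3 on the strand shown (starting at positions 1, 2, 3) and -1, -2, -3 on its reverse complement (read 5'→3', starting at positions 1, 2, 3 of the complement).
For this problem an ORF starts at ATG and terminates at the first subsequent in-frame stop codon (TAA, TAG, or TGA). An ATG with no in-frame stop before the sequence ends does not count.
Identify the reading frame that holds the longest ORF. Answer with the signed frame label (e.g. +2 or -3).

Reverse complement (5'→3'): TACTTAGCGTTTGTGGGGCCGGCTGCCAATGTCTCTCATA
Frame +1: TAT GAG AGA CAT TGG CAG CCG GCC CCA CAA ACG CTA AGT — no ATG→stop ORF.
Frame +2: ATG AGA GAC ATT GGC AGC CGG CCC CAC AAA CGC TAA GTA — ATG at 2, stop TAA at 35 → 36 nt.
Frame +3: TGA GAG ACA TTG GCA GCC GGC CCC ACA AAC GCT AAG — no ATG→stop ORF.
Frame -1: TAC TTA GCG TTT GTG GGG CCG GCT GCC AAT GTC TCT CAT — no ATG→stop ORF.
Frame -2: ACT TAG CGT TTG TGG GGC CGG CTG CCA ATG TCT CTC ATA — no ATG→stop ORF.
Frame -3: CTT AGC GTT TGT GGG GCC GGC TGC CAA TGT CTC TCA — no ATG→stop ORF.
Longest ORF is 36 nt in frame +2 (positions 2–37).

+2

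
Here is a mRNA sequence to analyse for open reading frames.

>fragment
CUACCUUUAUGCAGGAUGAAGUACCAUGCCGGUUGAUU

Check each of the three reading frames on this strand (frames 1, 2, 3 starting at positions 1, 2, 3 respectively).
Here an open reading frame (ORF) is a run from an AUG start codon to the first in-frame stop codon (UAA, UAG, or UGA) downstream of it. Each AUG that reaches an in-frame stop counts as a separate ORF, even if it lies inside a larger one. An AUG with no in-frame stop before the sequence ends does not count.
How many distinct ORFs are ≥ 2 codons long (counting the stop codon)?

Frame 1: CUA CCU UUA UGC AGG AUG AAG UAC CAU GCC GGU UGA — AUG at 16, stop UGA at 34 → 21 nt.
Frame 2: UAC CUU UAU GCA GGA UGA AGU ACC AUG CCG GUU GAU — no AUG→stop ORF.
Frame 3: ACC UUU AUG CAG GAU GAA GUA CCA UGC CGG UUG AUU — no AUG→stop ORF.
ORFs ≥ 2 codons: frame 1 16–36 (7 codons). Count = 1.

1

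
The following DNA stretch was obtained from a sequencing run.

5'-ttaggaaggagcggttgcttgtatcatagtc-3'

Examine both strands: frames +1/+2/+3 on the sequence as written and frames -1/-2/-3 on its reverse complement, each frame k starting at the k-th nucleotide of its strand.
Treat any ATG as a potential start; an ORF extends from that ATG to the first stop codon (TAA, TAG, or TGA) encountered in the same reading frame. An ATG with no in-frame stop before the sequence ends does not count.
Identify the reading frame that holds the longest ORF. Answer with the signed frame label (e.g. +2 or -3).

Reverse complement (5'→3'): GACTATGATACAAGCAACCGCTCCTTCCTAA
Frame +1: TTA GGA AGG AGC GGT TGC TTG TAT CAT AGT — no ATG→stop ORF.
Frame +2: TAG GAA GGA GCG GTT GCT TGT ATC ATA GTC — no ATG→stop ORF.
Frame +3: AGG AAG GAG CGG TTG CTT GTA TCA TAG — no ATG→stop ORF.
Frame -1: GAC TAT GAT ACA AGC AAC CGC TCC TTC CTA — no ATG→stop ORF.
Frame -2: ACT ATG ATA CAA GCA ACC GCT CCT TCC TAA — ATG at 5, stop TAA at 29 → 27 nt.
Frame -3: CTA TGA TAC AAG CAA CCG CTC CTT CCT — no ATG→stop ORF.
Longest ORF is 27 nt in frame -2 (positions 5–31).

-2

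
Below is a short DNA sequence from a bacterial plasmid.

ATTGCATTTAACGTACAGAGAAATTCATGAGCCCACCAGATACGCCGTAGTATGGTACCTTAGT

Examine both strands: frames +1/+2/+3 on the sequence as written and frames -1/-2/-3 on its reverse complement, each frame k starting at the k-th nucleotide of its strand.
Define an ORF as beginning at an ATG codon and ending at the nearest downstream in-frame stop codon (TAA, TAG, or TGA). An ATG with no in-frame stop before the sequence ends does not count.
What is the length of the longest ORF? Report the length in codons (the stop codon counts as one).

8

Reverse complement (5'→3'): ACTAAGGTACCATACTACGGCGTATCTGGTGGGCTCATGAATTTCTCTGTACGTTAAATGCAAT
Frame +1: ATT GCA TTT AAC GTA CAG AGA AAT TCA TGA GCC CAC CAG ATA CGC CGT AGT ATG GTA CCT TAG — ATG at 52, stop TAG at 61 → 12 nt.
Frame +2: TTG CAT TTA ACG TAC AGA GAA ATT CAT GAG CCC ACC AGA TAC GCC GTA GTA TGG TAC CTT AGT — no ATG→stop ORF.
Frame +3: TGC ATT TAA CGT ACA GAG AAA TTC ATG AGC CCA CCA GAT ACG CCG TAG TAT GGT ACC TTA — ATG at 27, stop TAG at 48 → 24 nt.
Frame -1: ACT AAG GTA CCA TAC TAC GGC GTA TCT GGT GGG CTC ATG AAT TTC TCT GTA CGT TAA ATG CAA — ATG at 37, stop TAA at 55 → 21 nt.
Frame -2: CTA AGG TAC CAT ACT ACG GCG TAT CTG GTG GGC TCA TGA ATT TCT CTG TAC GTT AAA TGC AAT — no ATG→stop ORF.
Frame -3: TAA GGT ACC ATA CTA CGG CGT ATC TGG TGG GCT CAT GAA TTT CTC TGT ACG TTA AAT GCA — no ATG→stop ORF.
Longest: frame +3, positions 27–50, 24 nt = 8 codons = 7 aa. → 8 codons.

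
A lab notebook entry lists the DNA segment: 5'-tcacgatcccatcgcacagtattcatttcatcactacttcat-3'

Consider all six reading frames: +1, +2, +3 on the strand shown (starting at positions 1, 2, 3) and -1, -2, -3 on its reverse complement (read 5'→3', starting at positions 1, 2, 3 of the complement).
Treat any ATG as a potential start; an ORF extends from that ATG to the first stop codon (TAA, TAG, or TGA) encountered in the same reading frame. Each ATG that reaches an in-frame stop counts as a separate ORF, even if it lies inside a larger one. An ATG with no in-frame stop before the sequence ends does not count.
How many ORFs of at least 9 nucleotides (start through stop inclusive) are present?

3

Reverse complement (5'→3'): ATGAAGTAGTGATGAAATGAATACTGTGCGATGGGATCGTGA
Frame +1: TCA CGA TCC CAT CGC ACA GTA TTC ATT TCA TCA CTA CTT CAT — no ATG→stop ORF.
Frame +2: CAC GAT CCC ATC GCA CAG TAT TCA TTT CAT CAC TAC TTC — no ATG→stop ORF.
Frame +3: ACG ATC CCA TCG CAC AGT ATT CAT TTC ATC ACT ACT TCA — no ATG→stop ORF.
Frame -1: ATG AAG TAG TGA TGA AAT GAA TAC TGT GCG ATG GGA TCG TGA — ATG at 1, stop TAG at 7 → 9 nt; ATG at 31, stop TGA at 40 → 12 nt.
Frame -2: TGA AGT AGT GAT GAA ATG AAT ACT GTG CGA TGG GAT CGT — no ATG→stop ORF.
Frame -3: GAA GTA GTG ATG AAA TGA ATA CTG TGC GAT GGG ATC GTG — ATG at 12, stop TGA at 18 → 9 nt.
ORFs ≥ 9 nucleotides: frame -1 1–9 (9 nucleotides), frame -1 31–42 (12 nucleotides), frame -3 12–20 (9 nucleotides). Count = 3.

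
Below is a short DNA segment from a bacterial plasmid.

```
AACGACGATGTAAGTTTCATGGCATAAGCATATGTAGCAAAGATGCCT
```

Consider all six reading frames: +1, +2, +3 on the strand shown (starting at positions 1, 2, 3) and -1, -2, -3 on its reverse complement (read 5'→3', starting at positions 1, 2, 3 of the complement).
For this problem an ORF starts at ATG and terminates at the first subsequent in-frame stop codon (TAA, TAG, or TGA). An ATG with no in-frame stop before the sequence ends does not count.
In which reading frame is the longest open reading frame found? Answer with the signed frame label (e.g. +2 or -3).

Reverse complement (5'→3'): AGGCATCTTTGCTACATATGCTTATGCCATGAAACTTACATCGTCGTT
Frame +1: AAC GAC GAT GTA AGT TTC ATG GCA TAA GCA TAT GTA GCA AAG ATG CCT — ATG at 19, stop TAA at 25 → 9 nt.
Frame +2: ACG ACG ATG TAA GTT TCA TGG CAT AAG CAT ATG TAG CAA AGA TGC — ATG at 8, stop TAA at 11 → 6 nt; ATG at 32, stop TAG at 35 → 6 nt.
Frame +3: CGA CGA TGT AAG TTT CAT GGC ATA AGC ATA TGT AGC AAA GAT GCC — no ATG→stop ORF.
Frame -1: AGG CAT CTT TGC TAC ATA TGC TTA TGC CAT GAA ACT TAC ATC GTC GTT — no ATG→stop ORF.
Frame -2: GGC ATC TTT GCT ACA TAT GCT TAT GCC ATG AAA CTT ACA TCG TCG — no ATG→stop ORF.
Frame -3: GCA TCT TTG CTA CAT ATG CTT ATG CCA TGA AAC TTA CAT CGT CGT — ATG at 18, stop TGA at 30 → 15 nt; ATG at 24, stop TGA at 30 → 9 nt.
Longest ORF is 15 nt in frame -3 (positions 18–32).

-3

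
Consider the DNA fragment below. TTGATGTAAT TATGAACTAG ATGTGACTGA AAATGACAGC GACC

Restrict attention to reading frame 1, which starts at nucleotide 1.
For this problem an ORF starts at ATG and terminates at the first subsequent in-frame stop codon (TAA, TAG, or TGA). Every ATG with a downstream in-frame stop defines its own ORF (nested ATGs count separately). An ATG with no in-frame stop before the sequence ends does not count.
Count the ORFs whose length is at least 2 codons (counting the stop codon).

1

Frame 1: TTG ATG TAA TTA TGA ACT AGA TGT GAC TGA AAA TGA CAG CGA — ATG at 4, stop TAA at 7 → 6 nt.
ORFs ≥ 2 codons: frame 1 4–9 (2 codons). Count = 1.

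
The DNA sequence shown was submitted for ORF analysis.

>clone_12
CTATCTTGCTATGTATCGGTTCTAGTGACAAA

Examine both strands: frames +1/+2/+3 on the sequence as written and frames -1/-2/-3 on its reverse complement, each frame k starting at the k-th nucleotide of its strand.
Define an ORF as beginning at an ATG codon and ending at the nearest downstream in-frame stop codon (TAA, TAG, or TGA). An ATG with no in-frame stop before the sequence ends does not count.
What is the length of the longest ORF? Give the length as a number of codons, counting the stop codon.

Reverse complement (5'→3'): TTTGTCACTAGAACCGATACATAGCAAGATAG
Frame +1: CTA TCT TGC TAT GTA TCG GTT CTA GTG ACA — no ATG→stop ORF.
Frame +2: TAT CTT GCT ATG TAT CGG TTC TAG TGA CAA — ATG at 11, stop TAG at 23 → 15 nt.
Frame +3: ATC TTG CTA TGT ATC GGT TCT AGT GAC AAA — no ATG→stop ORF.
Frame -1: TTT GTC ACT AGA ACC GAT ACA TAG CAA GAT — no ATG→stop ORF.
Frame -2: TTG TCA CTA GAA CCG ATA CAT AGC AAG ATA — no ATG→stop ORF.
Frame -3: TGT CAC TAG AAC CGA TAC ATA GCA AGA TAG — no ATG→stop ORF.
Longest: frame +2, positions 11–25, 15 nt = 5 codons = 4 aa. → 5 codons.

5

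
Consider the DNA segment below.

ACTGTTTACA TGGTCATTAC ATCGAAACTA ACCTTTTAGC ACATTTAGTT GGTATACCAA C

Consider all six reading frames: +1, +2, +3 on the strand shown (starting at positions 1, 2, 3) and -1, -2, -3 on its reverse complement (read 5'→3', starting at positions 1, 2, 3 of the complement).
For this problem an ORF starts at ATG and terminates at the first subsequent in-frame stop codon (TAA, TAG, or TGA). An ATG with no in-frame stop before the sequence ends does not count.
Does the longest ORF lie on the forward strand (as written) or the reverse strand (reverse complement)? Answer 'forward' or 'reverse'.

Reverse complement (5'→3'): GTTGGTATACCAACTAAATGTGCTAAAAGGTTAGTTTCGATGTAATGACCATGTAAACAGT
Frame +1: ACT GTT TAC ATG GTC ATT ACA TCG AAA CTA ACC TTT TAG CAC ATT TAG TTG GTA TAC CAA — ATG at 10, stop TAG at 37 → 30 nt.
Frame +2: CTG TTT ACA TGG TCA TTA CAT CGA AAC TAA CCT TTT AGC ACA TTT AGT TGG TAT ACC AAC — no ATG→stop ORF.
Frame +3: TGT TTA CAT GGT CAT TAC ATC GAA ACT AAC CTT TTA GCA CAT TTA GTT GGT ATA CCA — no ATG→stop ORF.
Frame -1: GTT GGT ATA CCA ACT AAA TGT GCT AAA AGG TTA GTT TCG ATG TAA TGA CCA TGT AAA CAG — ATG at 40, stop TAA at 43 → 6 nt.
Frame -2: TTG GTA TAC CAA CTA AAT GTG CTA AAA GGT TAG TTT CGA TGT AAT GAC CAT GTA AAC AGT — no ATG→stop ORF.
Frame -3: TGG TAT ACC AAC TAA ATG TGC TAA AAG GTT AGT TTC GAT GTA ATG ACC ATG TAA ACA — ATG at 18, stop TAA at 24 → 9 nt; ATG at 45, stop TAA at 54 → 12 nt; ATG at 51, stop TAA at 54 → 6 nt.
Forward-strand max 30 nt; reverse-strand max 12 nt. The forward strand has the longer ORF.

forward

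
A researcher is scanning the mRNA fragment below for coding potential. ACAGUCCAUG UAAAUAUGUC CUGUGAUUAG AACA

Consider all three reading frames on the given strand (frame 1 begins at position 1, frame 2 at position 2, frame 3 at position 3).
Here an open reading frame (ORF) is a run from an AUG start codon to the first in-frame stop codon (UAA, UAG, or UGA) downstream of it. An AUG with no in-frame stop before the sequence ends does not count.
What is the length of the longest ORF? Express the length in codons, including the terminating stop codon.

5

Frame 1: ACA GUC CAU GUA AAU AUG UCC UGU GAU UAG AAC — AUG at 16, stop UAG at 28 → 15 nt.
Frame 2: CAG UCC AUG UAA AUA UGU CCU GUG AUU AGA ACA — AUG at 8, stop UAA at 11 → 6 nt.
Frame 3: AGU CCA UGU AAA UAU GUC CUG UGA UUA GAA — no AUG→stop ORF.
Longest: frame 1, positions 16–30, 15 nt = 5 codons = 4 aa. → 5 codons.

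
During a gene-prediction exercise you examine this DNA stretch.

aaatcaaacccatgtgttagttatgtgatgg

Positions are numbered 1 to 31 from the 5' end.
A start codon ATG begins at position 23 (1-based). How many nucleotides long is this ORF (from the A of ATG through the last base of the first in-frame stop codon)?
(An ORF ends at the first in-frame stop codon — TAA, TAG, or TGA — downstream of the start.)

6

Codons from position 23: ATG (23–25), TGA (26–28).
TGA is the first in-frame stop; ORF spans 23–28, 6 nucleotides.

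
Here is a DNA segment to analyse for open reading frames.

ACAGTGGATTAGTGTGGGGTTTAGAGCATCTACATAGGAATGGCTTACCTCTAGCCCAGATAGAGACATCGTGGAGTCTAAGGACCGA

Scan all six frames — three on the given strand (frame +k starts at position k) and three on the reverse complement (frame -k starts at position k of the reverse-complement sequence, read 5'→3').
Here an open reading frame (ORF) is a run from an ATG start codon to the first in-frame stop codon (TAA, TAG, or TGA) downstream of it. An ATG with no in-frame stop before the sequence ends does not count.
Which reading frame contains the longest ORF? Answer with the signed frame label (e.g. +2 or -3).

+1

Reverse complement (5'→3'): TCGGTCCTTAGACTCCACGATGTCTCTATCTGGGCTAGAGGTAAGCCATTCCTATGTAGATGCTCTAAACCCCACACTAATCCACTGT
Frame +1: ACA GTG GAT TAG TGT GGG GTT TAG AGC ATC TAC ATA GGA ATG GCT TAC CTC TAG CCC AGA TAG AGA CAT CGT GGA GTC TAA GGA CCG — ATG at 40, stop TAG at 52 → 15 nt.
Frame +2: CAG TGG ATT AGT GTG GGG TTT AGA GCA TCT ACA TAG GAA TGG CTT ACC TCT AGC CCA GAT AGA GAC ATC GTG GAG TCT AAG GAC CGA — no ATG→stop ORF.
Frame +3: AGT GGA TTA GTG TGG GGT TTA GAG CAT CTA CAT AGG AAT GGC TTA CCT CTA GCC CAG ATA GAG ACA TCG TGG AGT CTA AGG ACC — no ATG→stop ORF.
Frame -1: TCG GTC CTT AGA CTC CAC GAT GTC TCT ATC TGG GCT AGA GGT AAG CCA TTC CTA TGT AGA TGC TCT AAA CCC CAC ACT AAT CCA CTG — no ATG→stop ORF.
Frame -2: CGG TCC TTA GAC TCC ACG ATG TCT CTA TCT GGG CTA GAG GTA AGC CAT TCC TAT GTA GAT GCT CTA AAC CCC ACA CTA ATC CAC TGT — no ATG→stop ORF.
Frame -3: GGT CCT TAG ACT CCA CGA TGT CTC TAT CTG GGC TAG AGG TAA GCC ATT CCT ATG TAG ATG CTC TAA ACC CCA CAC TAA TCC ACT — ATG at 54, stop TAG at 57 → 6 nt; ATG at 60, stop TAA at 66 → 9 nt.
Longest ORF is 15 nt in frame +1 (positions 40–54).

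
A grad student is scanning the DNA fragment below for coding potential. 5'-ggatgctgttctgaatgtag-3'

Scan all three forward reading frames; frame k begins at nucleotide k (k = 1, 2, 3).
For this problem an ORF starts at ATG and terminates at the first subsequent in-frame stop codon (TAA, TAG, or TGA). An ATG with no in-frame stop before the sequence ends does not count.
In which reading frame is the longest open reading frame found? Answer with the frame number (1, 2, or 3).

3

Frame 1: GGA TGC TGT TCT GAA TGT — no ATG→stop ORF.
Frame 2: GAT GCT GTT CTG AAT GTA — no ATG→stop ORF.
Frame 3: ATG CTG TTC TGA ATG TAG — ATG at 3, stop TGA at 12 → 12 nt; ATG at 15, stop TAG at 18 → 6 nt.
Longest ORF is 12 nt in frame 3 (positions 3–14).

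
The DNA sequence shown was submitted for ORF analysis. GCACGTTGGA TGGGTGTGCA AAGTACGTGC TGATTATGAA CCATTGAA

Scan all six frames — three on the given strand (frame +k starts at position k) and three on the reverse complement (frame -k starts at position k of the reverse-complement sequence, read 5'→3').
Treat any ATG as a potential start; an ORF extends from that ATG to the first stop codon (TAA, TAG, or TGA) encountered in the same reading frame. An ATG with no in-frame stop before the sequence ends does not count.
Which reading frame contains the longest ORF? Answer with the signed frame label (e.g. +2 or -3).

Reverse complement (5'→3'): TTCAATGGTTCATAATCAGCACGTACTTTGCACACCCATCCAACGTGC
Frame +1: GCA CGT TGG ATG GGT GTG CAA AGT ACG TGC TGA TTA TGA ACC ATT GAA — ATG at 10, stop TGA at 31 → 24 nt.
Frame +2: CAC GTT GGA TGG GTG TGC AAA GTA CGT GCT GAT TAT GAA CCA TTG — no ATG→stop ORF.
Frame +3: ACG TTG GAT GGG TGT GCA AAG TAC GTG CTG ATT ATG AAC CAT TGA — ATG at 36, stop TGA at 45 → 12 nt.
Frame -1: TTC AAT GGT TCA TAA TCA GCA CGT ACT TTG CAC ACC CAT CCA ACG TGC — no ATG→stop ORF.
Frame -2: TCA ATG GTT CAT AAT CAG CAC GTA CTT TGC ACA CCC ATC CAA CGT — no ATG→stop ORF.
Frame -3: CAA TGG TTC ATA ATC AGC ACG TAC TTT GCA CAC CCA TCC AAC GTG — no ATG→stop ORF.
Longest ORF is 24 nt in frame +1 (positions 10–33).

+1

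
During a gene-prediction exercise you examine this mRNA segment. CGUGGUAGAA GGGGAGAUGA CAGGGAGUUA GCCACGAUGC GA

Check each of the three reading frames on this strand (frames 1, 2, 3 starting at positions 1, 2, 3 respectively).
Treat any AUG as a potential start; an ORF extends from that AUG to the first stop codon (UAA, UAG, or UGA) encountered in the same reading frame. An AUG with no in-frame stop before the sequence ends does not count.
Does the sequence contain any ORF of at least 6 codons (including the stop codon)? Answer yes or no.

Frame 1: CGU GGU AGA AGG GGA GAU GAC AGG GAG UUA GCC ACG AUG CGA — no AUG→stop ORF.
Frame 2: GUG GUA GAA GGG GAG AUG ACA GGG AGU UAG CCA CGA UGC — AUG at 17, stop UAG at 29 → 15 nt.
Frame 3: UGG UAG AAG GGG AGA UGA CAG GGA GUU AGC CAC GAU GCG — no AUG→stop ORF.
Largest ORF found is 5 codons < 6, so no.

no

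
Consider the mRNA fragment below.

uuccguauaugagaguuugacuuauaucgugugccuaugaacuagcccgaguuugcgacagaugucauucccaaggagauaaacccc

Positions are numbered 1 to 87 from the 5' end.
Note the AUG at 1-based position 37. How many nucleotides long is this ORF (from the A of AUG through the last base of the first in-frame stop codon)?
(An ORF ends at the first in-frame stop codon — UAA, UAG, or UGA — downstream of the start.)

9

Codons from position 37: AUG (37–39), AAC (40–42), UAG (43–45).
UAG is the first in-frame stop; ORF spans 37–45, 9 nucleotides.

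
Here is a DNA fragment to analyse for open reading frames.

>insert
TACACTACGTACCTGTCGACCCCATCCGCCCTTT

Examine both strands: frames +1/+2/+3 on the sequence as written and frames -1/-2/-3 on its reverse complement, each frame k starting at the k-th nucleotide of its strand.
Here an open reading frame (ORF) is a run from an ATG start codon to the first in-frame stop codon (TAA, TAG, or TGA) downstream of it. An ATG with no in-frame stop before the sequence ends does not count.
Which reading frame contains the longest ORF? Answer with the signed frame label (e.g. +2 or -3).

Reverse complement (5'→3'): AAAGGGCGGATGGGGTCGACAGGTACGTAGTGTA
Frame +1: TAC ACT ACG TAC CTG TCG ACC CCA TCC GCC CTT — no ATG→stop ORF.
Frame +2: ACA CTA CGT ACC TGT CGA CCC CAT CCG CCC TTT — no ATG→stop ORF.
Frame +3: CAC TAC GTA CCT GTC GAC CCC ATC CGC CCT — no ATG→stop ORF.
Frame -1: AAA GGG CGG ATG GGG TCG ACA GGT ACG TAG TGT — ATG at 10, stop TAG at 28 → 21 nt.
Frame -2: AAG GGC GGA TGG GGT CGA CAG GTA CGT AGT GTA — no ATG→stop ORF.
Frame -3: AGG GCG GAT GGG GTC GAC AGG TAC GTA GTG — no ATG→stop ORF.
Longest ORF is 21 nt in frame -1 (positions 10–30).

-1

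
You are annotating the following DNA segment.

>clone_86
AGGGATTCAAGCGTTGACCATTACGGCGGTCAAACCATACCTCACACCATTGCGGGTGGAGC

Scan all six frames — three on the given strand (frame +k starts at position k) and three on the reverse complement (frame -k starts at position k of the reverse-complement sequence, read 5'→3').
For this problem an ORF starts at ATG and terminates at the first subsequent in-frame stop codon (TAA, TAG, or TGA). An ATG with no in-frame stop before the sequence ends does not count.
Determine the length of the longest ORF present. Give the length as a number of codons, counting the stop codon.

5

Reverse complement (5'→3'): GCTCCACCCGCAATGGTGTGAGGTATGGTTTGACCGCCGTAATGGTCAACGCTTGAATCCCT
Frame +1: AGG GAT TCA AGC GTT GAC CAT TAC GGC GGT CAA ACC ATA CCT CAC ACC ATT GCG GGT GGA — no ATG→stop ORF.
Frame +2: GGG ATT CAA GCG TTG ACC ATT ACG GCG GTC AAA CCA TAC CTC ACA CCA TTG CGG GTG GAG — no ATG→stop ORF.
Frame +3: GGA TTC AAG CGT TGA CCA TTA CGG CGG TCA AAC CAT ACC TCA CAC CAT TGC GGG TGG AGC — no ATG→stop ORF.
Frame -1: GCT CCA CCC GCA ATG GTG TGA GGT ATG GTT TGA CCG CCG TAA TGG TCA ACG CTT GAA TCC — ATG at 13, stop TGA at 19 → 9 nt; ATG at 25, stop TGA at 31 → 9 nt.
Frame -2: CTC CAC CCG CAA TGG TGT GAG GTA TGG TTT GAC CGC CGT AAT GGT CAA CGC TTG AAT CCC — no ATG→stop ORF.
Frame -3: TCC ACC CGC AAT GGT GTG AGG TAT GGT TTG ACC GCC GTA ATG GTC AAC GCT TGA ATC CCT — ATG at 42, stop TGA at 54 → 15 nt.
Longest: frame -3, positions 42–56, 15 nt = 5 codons = 4 aa. → 5 codons.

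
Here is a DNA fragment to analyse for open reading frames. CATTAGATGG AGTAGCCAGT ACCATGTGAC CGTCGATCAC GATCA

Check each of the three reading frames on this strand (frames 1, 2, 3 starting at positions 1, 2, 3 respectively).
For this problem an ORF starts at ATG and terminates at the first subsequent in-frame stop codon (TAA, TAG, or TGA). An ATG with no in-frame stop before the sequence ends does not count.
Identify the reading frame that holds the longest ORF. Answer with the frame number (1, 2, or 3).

1

Frame 1: CAT TAG ATG GAG TAG CCA GTA CCA TGT GAC CGT CGA TCA CGA TCA — ATG at 7, stop TAG at 13 → 9 nt.
Frame 2: ATT AGA TGG AGT AGC CAG TAC CAT GTG ACC GTC GAT CAC GAT — no ATG→stop ORF.
Frame 3: TTA GAT GGA GTA GCC AGT ACC ATG TGA CCG TCG ATC ACG ATC — ATG at 24, stop TGA at 27 → 6 nt.
Longest ORF is 9 nt in frame 1 (positions 7–15).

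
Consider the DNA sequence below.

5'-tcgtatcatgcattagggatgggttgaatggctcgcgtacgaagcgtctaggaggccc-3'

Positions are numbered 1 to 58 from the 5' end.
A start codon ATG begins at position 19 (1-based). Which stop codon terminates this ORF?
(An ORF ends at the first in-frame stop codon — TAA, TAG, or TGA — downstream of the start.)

Codons from position 19: ATG (19–21), GGT (22–24), TGA (25–27).
The first in-frame stop codon is TGA.

TGA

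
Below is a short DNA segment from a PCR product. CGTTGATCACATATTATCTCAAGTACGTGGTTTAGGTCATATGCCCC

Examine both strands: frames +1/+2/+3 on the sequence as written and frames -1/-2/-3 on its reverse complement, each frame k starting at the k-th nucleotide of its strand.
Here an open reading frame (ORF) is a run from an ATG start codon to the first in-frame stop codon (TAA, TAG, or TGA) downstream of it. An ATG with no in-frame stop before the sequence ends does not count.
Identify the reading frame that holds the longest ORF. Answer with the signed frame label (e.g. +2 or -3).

-2

Reverse complement (5'→3'): GGGGCATATGACCTAAACCACGTACTTGAGATAATATGTGATCAACG
Frame +1: CGT TGA TCA CAT ATT ATC TCA AGT ACG TGG TTT AGG TCA TAT GCC — no ATG→stop ORF.
Frame +2: GTT GAT CAC ATA TTA TCT CAA GTA CGT GGT TTA GGT CAT ATG CCC — no ATG→stop ORF.
Frame +3: TTG ATC ACA TAT TAT CTC AAG TAC GTG GTT TAG GTC ATA TGC CCC — no ATG→stop ORF.
Frame -1: GGG GCA TAT GAC CTA AAC CAC GTA CTT GAG ATA ATA TGT GAT CAA — no ATG→stop ORF.
Frame -2: GGG CAT ATG ACC TAA ACC ACG TAC TTG AGA TAA TAT GTG ATC AAC — ATG at 8, stop TAA at 14 → 9 nt.
Frame -3: GGC ATA TGA CCT AAA CCA CGT ACT TGA GAT AAT ATG TGA TCA ACG — ATG at 36, stop TGA at 39 → 6 nt.
Longest ORF is 9 nt in frame -2 (positions 8–16).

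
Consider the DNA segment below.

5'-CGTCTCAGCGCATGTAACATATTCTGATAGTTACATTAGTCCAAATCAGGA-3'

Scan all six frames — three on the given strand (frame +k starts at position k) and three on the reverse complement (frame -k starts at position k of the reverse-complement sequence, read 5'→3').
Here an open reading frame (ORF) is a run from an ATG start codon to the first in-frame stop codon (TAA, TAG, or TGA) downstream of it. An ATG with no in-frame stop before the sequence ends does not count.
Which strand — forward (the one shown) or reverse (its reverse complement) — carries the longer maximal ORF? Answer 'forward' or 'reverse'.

Reverse complement (5'→3'): TCCTGATTTGGACTAATGTAACTATCAGAATATGTTACATGCGCTGAGACG
Frame +1: CGT CTC AGC GCA TGT AAC ATA TTC TGA TAG TTA CAT TAG TCC AAA TCA GGA — no ATG→stop ORF.
Frame +2: GTC TCA GCG CAT GTA ACA TAT TCT GAT AGT TAC ATT AGT CCA AAT CAG — no ATG→stop ORF.
Frame +3: TCT CAG CGC ATG TAA CAT ATT CTG ATA GTT ACA TTA GTC CAA ATC AGG — ATG at 12, stop TAA at 15 → 6 nt.
Frame -1: TCC TGA TTT GGA CTA ATG TAA CTA TCA GAA TAT GTT ACA TGC GCT GAG ACG — ATG at 16, stop TAA at 19 → 6 nt.
Frame -2: CCT GAT TTG GAC TAA TGT AAC TAT CAG AAT ATG TTA CAT GCG CTG AGA — no ATG→stop ORF.
Frame -3: CTG ATT TGG ACT AAT GTA ACT ATC AGA ATA TGT TAC ATG CGC TGA GAC — ATG at 39, stop TGA at 45 → 9 nt.
Forward-strand max 6 nt; reverse-strand max 9 nt. The reverse strand has the longer ORF.

reverse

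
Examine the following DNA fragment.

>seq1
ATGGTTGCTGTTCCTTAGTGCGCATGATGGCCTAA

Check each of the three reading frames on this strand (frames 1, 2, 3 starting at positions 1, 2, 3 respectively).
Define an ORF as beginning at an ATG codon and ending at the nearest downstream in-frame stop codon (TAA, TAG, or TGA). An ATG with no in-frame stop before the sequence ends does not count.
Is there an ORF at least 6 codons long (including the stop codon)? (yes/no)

yes

Frame 1: ATG GTT GCT GTT CCT TAG TGC GCA TGA TGG CCT — ATG at 1, stop TAG at 16 → 18 nt.
Frame 2: TGG TTG CTG TTC CTT AGT GCG CAT GAT GGC CTA — no ATG→stop ORF.
Frame 3: GGT TGC TGT TCC TTA GTG CGC ATG ATG GCC TAA — ATG at 24, stop TAA at 33 → 12 nt; ATG at 27, stop TAA at 33 → 9 nt.
Frame 1 has an ORF of 6 codons (positions 1–18) ≥ 6, so yes.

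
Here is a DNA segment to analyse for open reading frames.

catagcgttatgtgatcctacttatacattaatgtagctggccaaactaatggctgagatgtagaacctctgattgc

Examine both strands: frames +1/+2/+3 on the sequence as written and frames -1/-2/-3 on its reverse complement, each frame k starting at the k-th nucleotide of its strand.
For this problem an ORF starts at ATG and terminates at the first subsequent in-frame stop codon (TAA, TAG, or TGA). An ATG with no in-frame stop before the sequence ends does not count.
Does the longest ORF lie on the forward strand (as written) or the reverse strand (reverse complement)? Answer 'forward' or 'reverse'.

Reverse complement (5'→3'): GCAATCAGAGGTTCTACATCTCAGCCATTAGTTTGGCCAGCTACATTAATGTATAAGTAGGATCACATAACGCTATG
Frame +1: CAT AGC GTT ATG TGA TCC TAC TTA TAC ATT AAT GTA GCT GGC CAA ACT AAT GGC TGA GAT GTA GAA CCT CTG ATT — ATG at 10, stop TGA at 13 → 6 nt.
Frame +2: ATA GCG TTA TGT GAT CCT ACT TAT ACA TTA ATG TAG CTG GCC AAA CTA ATG GCT GAG ATG TAG AAC CTC TGA TTG — ATG at 32, stop TAG at 35 → 6 nt; ATG at 50, stop TAG at 62 → 15 nt; ATG at 59, stop TAG at 62 → 6 nt.
Frame +3: TAG CGT TAT GTG ATC CTA CTT ATA CAT TAA TGT AGC TGG CCA AAC TAA TGG CTG AGA TGT AGA ACC TCT GAT TGC — no ATG→stop ORF.
Frame -1: GCA ATC AGA GGT TCT ACA TCT CAG CCA TTA GTT TGG CCA GCT ACA TTA ATG TAT AAG TAG GAT CAC ATA ACG CTA — ATG at 49, stop TAG at 58 → 12 nt.
Frame -2: CAA TCA GAG GTT CTA CAT CTC AGC CAT TAG TTT GGC CAG CTA CAT TAA TGT ATA AGT AGG ATC ACA TAA CGC TAT — no ATG→stop ORF.
Frame -3: AAT CAG AGG TTC TAC ATC TCA GCC ATT AGT TTG GCC AGC TAC ATT AAT GTA TAA GTA GGA TCA CAT AAC GCT ATG — no ATG→stop ORF.
Forward-strand max 15 nt; reverse-strand max 12 nt. The forward strand has the longer ORF.

forward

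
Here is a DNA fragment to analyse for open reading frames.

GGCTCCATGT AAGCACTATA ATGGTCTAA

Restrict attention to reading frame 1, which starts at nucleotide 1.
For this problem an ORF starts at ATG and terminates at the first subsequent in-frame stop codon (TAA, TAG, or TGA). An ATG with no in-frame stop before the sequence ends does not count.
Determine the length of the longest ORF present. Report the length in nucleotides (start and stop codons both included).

6

Frame 1: GGC TCC ATG TAA GCA CTA TAA TGG TCT — ATG at 7, stop TAA at 10 → 6 nt.
Longest: frame 1, positions 7–12, 6 nt = 2 codons = 1 aa. → 6 nucleotides.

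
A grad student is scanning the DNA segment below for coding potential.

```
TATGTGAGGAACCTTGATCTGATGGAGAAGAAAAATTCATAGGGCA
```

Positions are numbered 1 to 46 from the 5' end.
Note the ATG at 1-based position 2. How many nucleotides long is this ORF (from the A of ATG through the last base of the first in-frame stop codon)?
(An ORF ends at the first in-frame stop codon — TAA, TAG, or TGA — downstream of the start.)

6

Codons from position 2: ATG (2–4), TGA (5–7).
TGA is the first in-frame stop; ORF spans 2–7, 6 nucleotides.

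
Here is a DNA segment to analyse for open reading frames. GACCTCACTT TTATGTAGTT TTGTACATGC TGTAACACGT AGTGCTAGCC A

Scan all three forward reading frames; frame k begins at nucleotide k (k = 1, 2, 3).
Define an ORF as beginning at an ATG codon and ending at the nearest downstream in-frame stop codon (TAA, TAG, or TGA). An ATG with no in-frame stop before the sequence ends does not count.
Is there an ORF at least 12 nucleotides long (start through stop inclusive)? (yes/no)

Frame 1: GAC CTC ACT TTT ATG TAG TTT TGT ACA TGC TGT AAC ACG TAG TGC TAG CCA — ATG at 13, stop TAG at 16 → 6 nt.
Frame 2: ACC TCA CTT TTA TGT AGT TTT GTA CAT GCT GTA ACA CGT AGT GCT AGC — no ATG→stop ORF.
Frame 3: CCT CAC TTT TAT GTA GTT TTG TAC ATG CTG TAA CAC GTA GTG CTA GCC — ATG at 27, stop TAA at 33 → 9 nt.
Largest ORF found is 9 nucleotides < 12, so no.

no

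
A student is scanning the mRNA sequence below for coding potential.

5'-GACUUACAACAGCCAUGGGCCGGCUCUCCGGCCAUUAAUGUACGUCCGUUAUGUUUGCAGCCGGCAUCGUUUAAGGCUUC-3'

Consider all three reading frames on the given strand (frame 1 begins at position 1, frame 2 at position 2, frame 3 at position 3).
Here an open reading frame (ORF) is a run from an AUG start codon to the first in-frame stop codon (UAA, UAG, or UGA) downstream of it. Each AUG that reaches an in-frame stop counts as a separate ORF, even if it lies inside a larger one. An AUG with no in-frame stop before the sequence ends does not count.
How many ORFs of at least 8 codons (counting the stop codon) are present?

2

Frame 1: GAC UUA CAA CAG CCA UGG GCC GGC UCU CCG GCC AUU AAU GUA CGU CCG UUA UGU UUG CAG CCG GCA UCG UUU AAG GCU — no AUG→stop ORF.
Frame 2: ACU UAC AAC AGC CAU GGG CCG GCU CUC CGG CCA UUA AUG UAC GUC CGU UAU GUU UGC AGC CGG CAU CGU UUA AGG CUU — no AUG→stop ORF.
Frame 3: CUU ACA ACA GCC AUG GGC CGG CUC UCC GGC CAU UAA UGU ACG UCC GUU AUG UUU GCA GCC GGC AUC GUU UAA GGC UUC — AUG at 15, stop UAA at 36 → 24 nt; AUG at 51, stop UAA at 72 → 24 nt.
ORFs ≥ 8 codons: frame 3 15–38 (8 codons), frame 3 51–74 (8 codons). Count = 2.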